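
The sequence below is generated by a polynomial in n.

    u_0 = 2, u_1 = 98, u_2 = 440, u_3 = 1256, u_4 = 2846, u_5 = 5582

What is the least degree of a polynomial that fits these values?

96, 342, 816, 1590, 2736
246, 474, 774, 1146
228, 300, 372
72, 72
The fourth differences are constant, so the polynomial has degree 4.

4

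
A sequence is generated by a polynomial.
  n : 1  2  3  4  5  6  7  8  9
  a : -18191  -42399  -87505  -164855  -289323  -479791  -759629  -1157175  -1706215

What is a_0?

-24208, -45106, -77350, -124468, -190468, -279838, -397546, -549040
-20898, -32244, -47118, -66000, -89370, -117708, -151494
-11346, -14874, -18882, -23370, -28338, -33786
-3528, -4008, -4488, -4968, -5448
-480, -480, -480, -480
The fifth differences are constant at -480.
Work back: -3528 + 480 = -3048;  -11346 + 3048 = -8298;  -20898 + 8298 = -12600;  -24208 + 12600 = -11608;  -18191 + 11608 = -6583

-6583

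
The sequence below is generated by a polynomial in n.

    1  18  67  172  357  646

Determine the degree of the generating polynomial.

D1: 17, 49, 105, 185, 289
D2: 32, 56, 80, 104
D3: 24, 24, 24
The third differences are constant, so the polynomial has degree 3.

3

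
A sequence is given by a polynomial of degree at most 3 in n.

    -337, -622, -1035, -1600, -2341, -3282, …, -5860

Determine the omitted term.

Using the first 6 terms:
D1: -285, -413, -565, -741, -941
D2: -128, -152, -176, -200
D3: -24, -24, -24
Constant third difference = -24.
Extend forward: -200 − 24 = -224;  -941 − 224 = -1165;  -3282 − 1165 = -4447

-4447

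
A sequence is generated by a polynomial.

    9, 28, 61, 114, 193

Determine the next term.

304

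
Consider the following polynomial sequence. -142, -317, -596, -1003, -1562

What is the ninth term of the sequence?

-5798

-175, -279, -407, -559
-104, -128, -152
-24, -24
The third differences are constant (-24).
-152 − 24 = -176;  -559 − 176 = -735;  -1562 − 735 = -2297
-176 − 24 = -200;  -735 − 200 = -935;  -2297 − 935 = -3232
-200 − 24 = -224;  -935 − 224 = -1159;  -3232 − 1159 = -4391
-224 − 24 = -248;  -1159 − 248 = -1407;  -4391 − 1407 = -5798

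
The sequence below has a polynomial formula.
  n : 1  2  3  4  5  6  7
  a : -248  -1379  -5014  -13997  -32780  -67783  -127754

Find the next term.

-224129

-1131, -3635, -8983, -18783, -35003, -59971
-2504, -5348, -9800, -16220, -24968
-2844, -4452, -6420, -8748
-1608, -1968, -2328
-360, -360
The fifth differences are constant (-360).
-2328 − 360 = -2688;  -8748 − 2688 = -11436;  -24968 − 11436 = -36404;  -59971 − 36404 = -96375;  -127754 − 96375 = -224129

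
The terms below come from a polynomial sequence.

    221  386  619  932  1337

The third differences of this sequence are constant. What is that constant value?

12

First differences: 165, 233, 313, 405
Second differences: 68, 80, 92
Third differences: 12, 12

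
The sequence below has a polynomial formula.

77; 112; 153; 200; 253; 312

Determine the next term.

First differences: 35 , 41 , 47 , 53 , 59
Second differences: 6 , 6 , 6 , 6
Second differences constant at 6.
59 + 6 = 65;  312 + 65 = 377

377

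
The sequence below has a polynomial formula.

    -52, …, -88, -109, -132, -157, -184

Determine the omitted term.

-69

Using the last 5 terms:
First differences: -21  -23  -25  -27
Second differences: -2  -2  -2
Constant second difference = -2.
Extend backward: -21 + 2 = -19;  -88 + 19 = -69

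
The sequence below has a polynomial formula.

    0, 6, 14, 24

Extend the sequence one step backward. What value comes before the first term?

First differences: 6  8  10
Second differences: 2  2
The second differences are constant at 2.
Work back: 6 − 2 = 4;  0 − 4 = -4

-4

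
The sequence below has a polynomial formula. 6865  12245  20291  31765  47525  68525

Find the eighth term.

130541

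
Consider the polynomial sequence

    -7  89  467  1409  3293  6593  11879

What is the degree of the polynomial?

D1: 96, 378, 942, 1884, 3300, 5286
D2: 282, 564, 942, 1416, 1986
D3: 282, 378, 474, 570
D4: 96, 96, 96
The fourth differences are constant, so the polynomial has degree 4.

4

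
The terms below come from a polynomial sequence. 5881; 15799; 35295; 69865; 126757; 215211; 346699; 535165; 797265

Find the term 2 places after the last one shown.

D1: 9918 , 19496 , 34570 , 56892 , 88454 , 131488 , 188466 , 262100
D2: 9578 , 15074 , 22322 , 31562 , 43034 , 56978 , 73634
D3: 5496 , 7248 , 9240 , 11472 , 13944 , 16656
D4: 1752 , 1992 , 2232 , 2472 , 2712
D5: 240 , 240 , 240 , 240
Constant fifth difference = 240, so extend:
2712 + 240 = 2952;  16656 + 2952 = 19608;  73634 + 19608 = 93242;  262100 + 93242 = 355342;  797265 + 355342 = 1152607
2952 + 240 = 3192;  19608 + 3192 = 22800;  93242 + 22800 = 116042;  355342 + 116042 = 471384;  1152607 + 471384 = 1623991

1623991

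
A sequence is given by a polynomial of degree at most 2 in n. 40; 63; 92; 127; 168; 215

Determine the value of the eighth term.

Δ: 23  29  35  41  47
Δ²: 6  6  6  6
The second differences are constant (6).
47 + 6 = 53;  215 + 53 = 268
53 + 6 = 59;  268 + 59 = 327

327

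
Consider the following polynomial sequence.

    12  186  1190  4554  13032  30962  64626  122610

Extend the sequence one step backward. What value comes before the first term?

Δ: 174, 1004, 3364, 8478, 17930, 33664, 57984
Δ²: 830, 2360, 5114, 9452, 15734, 24320
Δ³: 1530, 2754, 4338, 6282, 8586
Δ⁴: 1224, 1584, 1944, 2304
Δ⁵: 360, 360, 360
The fifth differences are constant at 360.
Work back: 1224 − 360 = 864;  1530 − 864 = 666;  830 − 666 = 164;  174 − 164 = 10;  12 − 10 = 2

2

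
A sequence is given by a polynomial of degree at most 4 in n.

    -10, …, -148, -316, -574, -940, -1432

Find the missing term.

Using the last 5 terms:
First differences: -168  -258  -366  -492
Second differences: -90  -108  -126
Third differences: -18  -18
Constant third difference = -18.
Extend backward: -90 + 18 = -72;  -168 + 72 = -96;  -148 + 96 = -52

-52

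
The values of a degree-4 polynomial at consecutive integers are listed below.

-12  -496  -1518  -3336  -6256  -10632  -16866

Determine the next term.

-25408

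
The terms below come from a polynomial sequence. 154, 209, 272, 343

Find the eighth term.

707

55  63  71
8  8
Second differences constant at 8.
71 + 8 = 79;  343 + 79 = 422
79 + 8 = 87;  422 + 87 = 509
87 + 8 = 95;  509 + 95 = 604
95 + 8 = 103;  604 + 103 = 707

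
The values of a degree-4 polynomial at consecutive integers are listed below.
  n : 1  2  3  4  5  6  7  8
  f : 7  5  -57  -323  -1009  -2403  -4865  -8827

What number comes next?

D1: -2, -62, -266, -686, -1394, -2462, -3962
D2: -60, -204, -420, -708, -1068, -1500
D3: -144, -216, -288, -360, -432
D4: -72, -72, -72, -72
The fourth differences are constant (-72).
-432 − 72 = -504;  -1500 − 504 = -2004;  -3962 − 2004 = -5966;  -8827 − 5966 = -14793

-14793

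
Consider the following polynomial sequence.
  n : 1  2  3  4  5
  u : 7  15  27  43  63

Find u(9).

183

8  12  16  20
4  4  4
The second differences are constant (4).
20 + 4 = 24;  63 + 24 = 87
24 + 4 = 28;  87 + 28 = 115
28 + 4 = 32;  115 + 32 = 147
32 + 4 = 36;  147 + 36 = 183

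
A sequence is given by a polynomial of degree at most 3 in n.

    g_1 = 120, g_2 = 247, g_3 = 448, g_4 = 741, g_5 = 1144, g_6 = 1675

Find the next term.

2352

D1: 127, 201, 293, 403, 531
D2: 74, 92, 110, 128
D3: 18, 18, 18
Third differences constant at 18.
128 + 18 = 146;  531 + 146 = 677;  1675 + 677 = 2352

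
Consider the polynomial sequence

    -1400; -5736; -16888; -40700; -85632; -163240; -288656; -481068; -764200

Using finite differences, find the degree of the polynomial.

5

Δ: -4336, -11152, -23812, -44932, -77608, -125416, -192412, -283132
Δ²: -6816, -12660, -21120, -32676, -47808, -66996, -90720
Δ³: -5844, -8460, -11556, -15132, -19188, -23724
Δ⁴: -2616, -3096, -3576, -4056, -4536
Δ⁵: -480, -480, -480, -480
The fifth differences are constant, so the polynomial has degree 5.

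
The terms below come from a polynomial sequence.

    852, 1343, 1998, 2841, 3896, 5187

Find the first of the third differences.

Δ: 491, 655, 843, 1055, 1291
Δ²: 164, 188, 212, 236
Δ³: 24, 24, 24

24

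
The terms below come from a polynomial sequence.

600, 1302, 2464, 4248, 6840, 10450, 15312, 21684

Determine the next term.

29848

D1: 702, 1162, 1784, 2592, 3610, 4862, 6372
D2: 460, 622, 808, 1018, 1252, 1510
D3: 162, 186, 210, 234, 258
D4: 24, 24, 24, 24
Constant fourth difference = 24, so extend:
258 + 24 = 282;  1510 + 282 = 1792;  6372 + 1792 = 8164;  21684 + 8164 = 29848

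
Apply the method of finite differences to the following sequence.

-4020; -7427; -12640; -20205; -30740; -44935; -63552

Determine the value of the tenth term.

-154635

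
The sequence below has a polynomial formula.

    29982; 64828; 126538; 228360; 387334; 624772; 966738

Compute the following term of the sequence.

Δ: 34846 , 61710 , 101822 , 158974 , 237438 , 341966
Δ²: 26864 , 40112 , 57152 , 78464 , 104528
Δ³: 13248 , 17040 , 21312 , 26064
Δ⁴: 3792 , 4272 , 4752
Δ⁵: 480 , 480
The fifth differences are constant (480).
4752 + 480 = 5232;  26064 + 5232 = 31296;  104528 + 31296 = 135824;  341966 + 135824 = 477790;  966738 + 477790 = 1444528

1444528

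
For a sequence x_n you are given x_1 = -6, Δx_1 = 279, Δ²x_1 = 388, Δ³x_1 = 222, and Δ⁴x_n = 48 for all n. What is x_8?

19545

Build the table forward from the leading diagonal:
Fourth differences: 48, 48, 48, 48, 48, 48, 48, 48
Third differences: 222, 270, 318, 366, 414, 462, 510, 558
Second differences: 388, 610, 880, 1198, 1564, 1978, 2440, 2950
First differences: 279, 667, 1277, 2157, 3355, 4919, 6897, 9337
x: -6, 273, 940, 2217, 4374, 7729, 12648, 19545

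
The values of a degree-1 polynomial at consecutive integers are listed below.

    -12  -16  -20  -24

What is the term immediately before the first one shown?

-8

First differences: -4  -4  -4
The first differences are constant at -4.
Work back: -12 + 4 = -8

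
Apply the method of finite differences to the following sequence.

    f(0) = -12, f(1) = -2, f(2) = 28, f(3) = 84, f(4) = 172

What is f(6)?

10  30  56  88
20  26  32
6  6
Third differences constant at 6.
32 + 6 = 38;  88 + 38 = 126;  172 + 126 = 298
38 + 6 = 44;  126 + 44 = 170;  298 + 170 = 468

468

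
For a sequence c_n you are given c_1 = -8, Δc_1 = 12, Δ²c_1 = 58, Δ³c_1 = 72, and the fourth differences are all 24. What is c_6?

1472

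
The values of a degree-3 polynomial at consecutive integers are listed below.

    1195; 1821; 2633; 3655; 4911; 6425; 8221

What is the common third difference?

Δ: 626, 812, 1022, 1256, 1514, 1796
Δ²: 186, 210, 234, 258, 282
Δ³: 24, 24, 24, 24

24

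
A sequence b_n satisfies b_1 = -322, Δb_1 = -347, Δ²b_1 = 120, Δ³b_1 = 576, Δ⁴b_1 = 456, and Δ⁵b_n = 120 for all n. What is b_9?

71158

Build the table forward from the leading diagonal:
Δ⁵: 120, 120, 120, 120, 120, 120, 120, 120, 120
Δ⁴: 456, 576, 696, 816, 936, 1056, 1176, 1296, 1416
Δ³: 576, 1032, 1608, 2304, 3120, 4056, 5112, 6288, 7584
Δ²: 120, 696, 1728, 3336, 5640, 8760, 12816, 17928, 24216
Δ: -347, -227, 469, 2197, 5533, 11173, 19933, 32749, 50677
b: -322, -669, -896, -427, 1770, 7303, 18476, 38409, 71158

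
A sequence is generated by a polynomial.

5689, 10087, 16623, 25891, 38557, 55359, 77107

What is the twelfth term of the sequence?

293427

D1: 4398, 6536, 9268, 12666, 16802, 21748
D2: 2138, 2732, 3398, 4136, 4946
D3: 594, 666, 738, 810
D4: 72, 72, 72
Constant fourth difference = 72, so extend:
810 + 72 = 882;  4946 + 882 = 5828;  21748 + 5828 = 27576;  77107 + 27576 = 104683
882 + 72 = 954;  5828 + 954 = 6782;  27576 + 6782 = 34358;  104683 + 34358 = 139041
954 + 72 = 1026;  6782 + 1026 = 7808;  34358 + 7808 = 42166;  139041 + 42166 = 181207
1026 + 72 = 1098;  7808 + 1098 = 8906;  42166 + 8906 = 51072;  181207 + 51072 = 232279
1098 + 72 = 1170;  8906 + 1170 = 10076;  51072 + 10076 = 61148;  232279 + 61148 = 293427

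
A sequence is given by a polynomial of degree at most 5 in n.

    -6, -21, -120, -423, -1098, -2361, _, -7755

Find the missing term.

Using the first 6 terms:
Δ: -15, -99, -303, -675, -1263
Δ²: -84, -204, -372, -588
Δ³: -120, -168, -216
Δ⁴: -48, -48
Constant fourth difference = -48.
Extend forward: -216 − 48 = -264;  -588 − 264 = -852;  -1263 − 852 = -2115;  -2361 − 2115 = -4476

-4476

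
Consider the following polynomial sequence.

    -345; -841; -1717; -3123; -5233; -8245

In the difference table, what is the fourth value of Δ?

-2110

First differences: -496, -876, -1406, -2110, -3012
Second differences: -380, -530, -704, -902
Third differences: -150, -174, -198
Fourth differences: -24, -24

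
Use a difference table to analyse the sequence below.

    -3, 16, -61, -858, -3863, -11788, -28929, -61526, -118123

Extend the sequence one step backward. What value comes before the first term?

19, -77, -797, -3005, -7925, -17141, -32597, -56597
-96, -720, -2208, -4920, -9216, -15456, -24000
-624, -1488, -2712, -4296, -6240, -8544
-864, -1224, -1584, -1944, -2304
-360, -360, -360, -360
The fifth differences are constant at -360.
Work back: -864 + 360 = -504;  -624 + 504 = -120;  -96 + 120 = 24;  19 − 24 = -5;  -3 + 5 = 2

2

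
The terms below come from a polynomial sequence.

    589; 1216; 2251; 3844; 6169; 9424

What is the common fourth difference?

24

Δ: 627, 1035, 1593, 2325, 3255
Δ²: 408, 558, 732, 930
Δ³: 150, 174, 198
Δ⁴: 24, 24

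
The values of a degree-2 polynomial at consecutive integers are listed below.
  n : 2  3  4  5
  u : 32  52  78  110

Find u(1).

Δ: 20, 26, 32
Δ²: 6, 6
The second differences are constant at 6.
Work back: 20 − 6 = 14;  32 − 14 = 18

18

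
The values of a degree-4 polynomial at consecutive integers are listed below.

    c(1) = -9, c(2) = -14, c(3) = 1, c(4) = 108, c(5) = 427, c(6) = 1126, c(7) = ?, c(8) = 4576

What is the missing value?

Using the first 6 terms:
First differences: -5, 15, 107, 319, 699
Second differences: 20, 92, 212, 380
Third differences: 72, 120, 168
Fourth differences: 48, 48
Constant fourth difference = 48.
Extend forward: 168 + 48 = 216;  380 + 216 = 596;  699 + 596 = 1295;  1126 + 1295 = 2421

2421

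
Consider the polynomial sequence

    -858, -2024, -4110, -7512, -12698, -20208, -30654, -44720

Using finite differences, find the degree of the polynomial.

First differences: -1166, -2086, -3402, -5186, -7510, -10446, -14066
Second differences: -920, -1316, -1784, -2324, -2936, -3620
Third differences: -396, -468, -540, -612, -684
Fourth differences: -72, -72, -72, -72
The fourth differences are constant, so the polynomial has degree 4.

4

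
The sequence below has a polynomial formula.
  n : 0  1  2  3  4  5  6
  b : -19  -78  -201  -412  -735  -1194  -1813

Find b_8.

-3627

First differences: -59, -123, -211, -323, -459, -619
Second differences: -64, -88, -112, -136, -160
Third differences: -24, -24, -24, -24
The third differences are constant (-24).
-160 − 24 = -184;  -619 − 184 = -803;  -1813 − 803 = -2616
-184 − 24 = -208;  -803 − 208 = -1011;  -2616 − 1011 = -3627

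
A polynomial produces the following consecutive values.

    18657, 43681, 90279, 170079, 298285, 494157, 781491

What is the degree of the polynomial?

D1: 25024, 46598, 79800, 128206, 195872, 287334
D2: 21574, 33202, 48406, 67666, 91462
D3: 11628, 15204, 19260, 23796
D4: 3576, 4056, 4536
D5: 480, 480
The fifth differences are constant, so the polynomial has degree 5.

5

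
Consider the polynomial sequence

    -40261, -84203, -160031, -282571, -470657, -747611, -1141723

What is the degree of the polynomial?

5

Δ: -43942, -75828, -122540, -188086, -276954, -394112
Δ²: -31886, -46712, -65546, -88868, -117158
Δ³: -14826, -18834, -23322, -28290
Δ⁴: -4008, -4488, -4968
Δ⁵: -480, -480
The fifth differences are constant, so the polynomial has degree 5.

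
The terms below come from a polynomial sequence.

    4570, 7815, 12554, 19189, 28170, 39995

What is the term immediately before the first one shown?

3245, 4739, 6635, 8981, 11825
1494, 1896, 2346, 2844
402, 450, 498
48, 48
The fourth differences are constant at 48.
Work back: 402 − 48 = 354;  1494 − 354 = 1140;  3245 − 1140 = 2105;  4570 − 2105 = 2465

2465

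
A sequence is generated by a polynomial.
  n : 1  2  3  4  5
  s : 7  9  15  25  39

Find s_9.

135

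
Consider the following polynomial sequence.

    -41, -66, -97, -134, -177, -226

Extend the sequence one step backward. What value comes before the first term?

-22

First differences: -25  -31  -37  -43  -49
Second differences: -6  -6  -6  -6
The second differences are constant at -6.
Work back: -25 + 6 = -19;  -41 + 19 = -22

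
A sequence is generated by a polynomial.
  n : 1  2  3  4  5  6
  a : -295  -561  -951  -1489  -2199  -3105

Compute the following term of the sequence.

-4231

D1: -266 , -390 , -538 , -710 , -906
D2: -124 , -148 , -172 , -196
D3: -24 , -24 , -24
Third differences constant at -24.
-196 − 24 = -220;  -906 − 220 = -1126;  -3105 − 1126 = -4231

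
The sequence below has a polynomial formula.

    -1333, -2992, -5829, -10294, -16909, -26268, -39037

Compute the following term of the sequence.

D1: -1659 , -2837 , -4465 , -6615 , -9359 , -12769
D2: -1178 , -1628 , -2150 , -2744 , -3410
D3: -450 , -522 , -594 , -666
D4: -72 , -72 , -72
Fourth differences constant at -72.
-666 − 72 = -738;  -3410 − 738 = -4148;  -12769 − 4148 = -16917;  -39037 − 16917 = -55954

-55954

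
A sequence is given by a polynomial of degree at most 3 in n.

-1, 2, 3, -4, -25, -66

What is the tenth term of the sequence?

Δ: 3, 1, -7, -21, -41
Δ²: -2, -8, -14, -20
Δ³: -6, -6, -6
Constant third difference = -6, so extend:
-20 − 6 = -26;  -41 − 26 = -67;  -66 − 67 = -133
-26 − 6 = -32;  -67 − 32 = -99;  -133 − 99 = -232
-32 − 6 = -38;  -99 − 38 = -137;  -232 − 137 = -369
-38 − 6 = -44;  -137 − 44 = -181;  -369 − 181 = -550

-550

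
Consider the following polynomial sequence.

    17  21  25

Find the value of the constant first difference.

4

D1: 4, 4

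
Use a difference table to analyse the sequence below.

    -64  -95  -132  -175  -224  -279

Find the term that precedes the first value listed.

-39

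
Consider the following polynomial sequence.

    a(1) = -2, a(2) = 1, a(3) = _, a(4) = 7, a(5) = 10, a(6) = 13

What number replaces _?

Using the last 3 terms:
D1: 3  3
Constant first difference = 3.
Extend backward: 7 − 3 = 4

4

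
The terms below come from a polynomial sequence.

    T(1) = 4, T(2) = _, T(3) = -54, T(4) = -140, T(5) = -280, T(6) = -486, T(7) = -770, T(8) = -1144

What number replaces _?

Using the last 6 terms:
D1: -86  -140  -206  -284  -374
D2: -54  -66  -78  -90
D3: -12  -12  -12
Constant third difference = -12.
Extend backward: -54 + 12 = -42;  -86 + 42 = -44;  -54 + 44 = -10

-10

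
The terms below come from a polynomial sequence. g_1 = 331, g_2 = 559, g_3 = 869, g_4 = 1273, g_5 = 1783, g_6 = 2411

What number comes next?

3169

First differences: 228  310  404  510  628
Second differences: 82  94  106  118
Third differences: 12  12  12
The third differences are constant (12).
118 + 12 = 130;  628 + 130 = 758;  2411 + 758 = 3169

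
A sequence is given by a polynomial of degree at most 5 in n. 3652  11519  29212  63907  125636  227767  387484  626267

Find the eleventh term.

Δ: 7867  17693  34695  61729  102131  159717  238783
Δ²: 9826  17002  27034  40402  57586  79066
Δ³: 7176  10032  13368  17184  21480
Δ⁴: 2856  3336  3816  4296
Δ⁵: 480  480  480
Constant fifth difference = 480, so extend:
4296 + 480 = 4776;  21480 + 4776 = 26256;  79066 + 26256 = 105322;  238783 + 105322 = 344105;  626267 + 344105 = 970372
4776 + 480 = 5256;  26256 + 5256 = 31512;  105322 + 31512 = 136834;  344105 + 136834 = 480939;  970372 + 480939 = 1451311
5256 + 480 = 5736;  31512 + 5736 = 37248;  136834 + 37248 = 174082;  480939 + 174082 = 655021;  1451311 + 655021 = 2106332

2106332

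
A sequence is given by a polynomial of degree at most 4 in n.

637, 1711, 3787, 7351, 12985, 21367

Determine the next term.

33271

1074, 2076, 3564, 5634, 8382
1002, 1488, 2070, 2748
486, 582, 678
96, 96
The fourth differences are constant (96).
678 + 96 = 774;  2748 + 774 = 3522;  8382 + 3522 = 11904;  21367 + 11904 = 33271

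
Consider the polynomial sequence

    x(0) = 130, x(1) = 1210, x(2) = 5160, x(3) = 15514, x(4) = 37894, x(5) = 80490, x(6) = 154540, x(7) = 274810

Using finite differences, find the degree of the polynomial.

Δ: 1080, 3950, 10354, 22380, 42596, 74050, 120270
Δ²: 2870, 6404, 12026, 20216, 31454, 46220
Δ³: 3534, 5622, 8190, 11238, 14766
Δ⁴: 2088, 2568, 3048, 3528
Δ⁵: 480, 480, 480
The fifth differences are constant, so the polynomial has degree 5.

5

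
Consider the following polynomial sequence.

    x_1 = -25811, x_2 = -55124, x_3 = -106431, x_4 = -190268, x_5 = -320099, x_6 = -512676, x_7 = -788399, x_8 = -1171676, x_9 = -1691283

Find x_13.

-5881571

D1: -29313  -51307  -83837  -129831  -192577  -275723  -383277  -519607
D2: -21994  -32530  -45994  -62746  -83146  -107554  -136330
D3: -10536  -13464  -16752  -20400  -24408  -28776
D4: -2928  -3288  -3648  -4008  -4368
D5: -360  -360  -360  -360
Fifth differences constant at -360.
-4368 − 360 = -4728;  -28776 − 4728 = -33504;  -136330 − 33504 = -169834;  -519607 − 169834 = -689441;  -1691283 − 689441 = -2380724
-4728 − 360 = -5088;  -33504 − 5088 = -38592;  -169834 − 38592 = -208426;  -689441 − 208426 = -897867;  -2380724 − 897867 = -3278591
-5088 − 360 = -5448;  -38592 − 5448 = -44040;  -208426 − 44040 = -252466;  -897867 − 252466 = -1150333;  -3278591 − 1150333 = -4428924
-5448 − 360 = -5808;  -44040 − 5808 = -49848;  -252466 − 49848 = -302314;  -1150333 − 302314 = -1452647;  -4428924 − 1452647 = -5881571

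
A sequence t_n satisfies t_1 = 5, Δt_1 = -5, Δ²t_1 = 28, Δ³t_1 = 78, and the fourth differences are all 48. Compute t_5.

Build the table forward from the leading diagonal:
Δ⁴: 48, 48, 48, 48, 48
Δ³: 78, 126, 174, 222, 270
Δ²: 28, 106, 232, 406, 628
Δ: -5, 23, 129, 361, 767
t: 5, 0, 23, 152, 513

513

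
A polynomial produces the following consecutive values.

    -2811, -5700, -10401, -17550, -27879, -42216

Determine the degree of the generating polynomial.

4

D1: -2889, -4701, -7149, -10329, -14337
D2: -1812, -2448, -3180, -4008
D3: -636, -732, -828
D4: -96, -96
The fourth differences are constant, so the polynomial has degree 4.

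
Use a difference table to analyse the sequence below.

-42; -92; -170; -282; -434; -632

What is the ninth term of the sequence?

-1562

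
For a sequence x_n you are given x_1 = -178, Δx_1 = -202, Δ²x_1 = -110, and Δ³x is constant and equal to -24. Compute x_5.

Build the table forward from the leading diagonal:
Δ³: -24  -24  -24  -24  -24
Δ²: -110  -134  -158  -182  -206
Δ: -202  -312  -446  -604  -786
x: -178  -380  -692  -1138  -1742

-1742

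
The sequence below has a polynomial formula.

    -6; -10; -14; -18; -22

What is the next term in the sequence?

First differences: -4, -4, -4, -4
The first differences are constant (-4).
-22 − 4 = -26

-26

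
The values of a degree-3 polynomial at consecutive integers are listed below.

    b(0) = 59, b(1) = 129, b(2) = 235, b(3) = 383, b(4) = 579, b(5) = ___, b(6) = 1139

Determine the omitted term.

829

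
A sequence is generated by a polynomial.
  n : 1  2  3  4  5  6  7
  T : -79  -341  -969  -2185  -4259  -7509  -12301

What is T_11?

-55889

D1: -262, -628, -1216, -2074, -3250, -4792
D2: -366, -588, -858, -1176, -1542
D3: -222, -270, -318, -366
D4: -48, -48, -48
The fourth differences are constant (-48).
-366 − 48 = -414;  -1542 − 414 = -1956;  -4792 − 1956 = -6748;  -12301 − 6748 = -19049
-414 − 48 = -462;  -1956 − 462 = -2418;  -6748 − 2418 = -9166;  -19049 − 9166 = -28215
-462 − 48 = -510;  -2418 − 510 = -2928;  -9166 − 2928 = -12094;  -28215 − 12094 = -40309
-510 − 48 = -558;  -2928 − 558 = -3486;  -12094 − 3486 = -15580;  -40309 − 15580 = -55889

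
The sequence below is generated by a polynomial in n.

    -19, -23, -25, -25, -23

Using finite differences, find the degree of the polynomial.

-4, -2, 0, 2
2, 2, 2
The second differences are constant, so the polynomial has degree 2.

2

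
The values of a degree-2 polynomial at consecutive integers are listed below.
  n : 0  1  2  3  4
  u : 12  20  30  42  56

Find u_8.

132

D1: 8, 10, 12, 14
D2: 2, 2, 2
Constant second difference = 2, so extend:
14 + 2 = 16;  56 + 16 = 72
16 + 2 = 18;  72 + 18 = 90
18 + 2 = 20;  90 + 20 = 110
20 + 2 = 22;  110 + 22 = 132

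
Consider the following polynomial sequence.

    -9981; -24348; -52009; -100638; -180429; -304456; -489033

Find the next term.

D1: -14367 , -27661 , -48629 , -79791 , -124027 , -184577
D2: -13294 , -20968 , -31162 , -44236 , -60550
D3: -7674 , -10194 , -13074 , -16314
D4: -2520 , -2880 , -3240
D5: -360 , -360
The fifth differences are constant (-360).
-3240 − 360 = -3600;  -16314 − 3600 = -19914;  -60550 − 19914 = -80464;  -184577 − 80464 = -265041;  -489033 − 265041 = -754074

-754074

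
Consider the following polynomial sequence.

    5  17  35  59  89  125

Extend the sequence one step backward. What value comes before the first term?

12, 18, 24, 30, 36
6, 6, 6, 6
The second differences are constant at 6.
Work back: 12 − 6 = 6;  5 − 6 = -1

-1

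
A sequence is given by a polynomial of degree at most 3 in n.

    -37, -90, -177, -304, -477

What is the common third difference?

Δ: -53, -87, -127, -173
Δ²: -34, -40, -46
Δ³: -6, -6

-6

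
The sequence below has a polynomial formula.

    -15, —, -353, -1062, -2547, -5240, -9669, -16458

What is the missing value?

-84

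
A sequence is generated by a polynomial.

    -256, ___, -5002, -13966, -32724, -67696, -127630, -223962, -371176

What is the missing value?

Using the last 7 terms:
Δ: -8964  -18758  -34972  -59934  -96332  -147214
Δ²: -9794  -16214  -24962  -36398  -50882
Δ³: -6420  -8748  -11436  -14484
Δ⁴: -2328  -2688  -3048
Δ⁵: -360  -360
Constant fifth difference = -360.
Extend backward: -2328 + 360 = -1968;  -6420 + 1968 = -4452;  -9794 + 4452 = -5342;  -8964 + 5342 = -3622;  -5002 + 3622 = -1380

-1380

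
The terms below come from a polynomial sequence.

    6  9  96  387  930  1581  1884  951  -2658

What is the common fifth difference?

First differences: 3, 87, 291, 543, 651, 303, -933, -3609
Second differences: 84, 204, 252, 108, -348, -1236, -2676
Third differences: 120, 48, -144, -456, -888, -1440
Fourth differences: -72, -192, -312, -432, -552
Fifth differences: -120, -120, -120, -120

-120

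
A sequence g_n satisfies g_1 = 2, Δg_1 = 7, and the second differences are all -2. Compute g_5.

Build the table forward from the leading diagonal:
D2: -2  -2  -2  -2  -2
D1: 7  5  3  1  -1
g: 2  9  14  17  18

18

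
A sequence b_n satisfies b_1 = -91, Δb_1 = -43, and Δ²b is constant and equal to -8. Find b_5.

Build the table forward from the leading diagonal:
Second differences: -8, -8, -8, -8, -8
First differences: -43, -51, -59, -67, -75
b: -91, -134, -185, -244, -311

-311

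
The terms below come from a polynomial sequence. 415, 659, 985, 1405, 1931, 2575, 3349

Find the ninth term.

5335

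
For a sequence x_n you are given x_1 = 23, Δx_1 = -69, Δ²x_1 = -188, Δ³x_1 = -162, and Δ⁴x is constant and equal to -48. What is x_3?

Build the table forward from the leading diagonal:
Fourth differences: -48, -48, -48
Third differences: -162, -210, -258
Second differences: -188, -350, -560
First differences: -69, -257, -607
x: 23, -46, -303

-303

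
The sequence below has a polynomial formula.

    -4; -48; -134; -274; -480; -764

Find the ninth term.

First differences: -44 , -86 , -140 , -206 , -284
Second differences: -42 , -54 , -66 , -78
Third differences: -12 , -12 , -12
Third differences constant at -12.
-78 − 12 = -90;  -284 − 90 = -374;  -764 − 374 = -1138
-90 − 12 = -102;  -374 − 102 = -476;  -1138 − 476 = -1614
-102 − 12 = -114;  -476 − 114 = -590;  -1614 − 590 = -2204

-2204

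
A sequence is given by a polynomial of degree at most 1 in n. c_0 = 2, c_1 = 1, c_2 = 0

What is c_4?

-2

D1: -1 , -1
The first differences are constant (-1).
0 − 1 = -1
-1 − 1 = -2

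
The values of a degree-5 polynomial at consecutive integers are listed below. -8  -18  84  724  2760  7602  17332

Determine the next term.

-10, 102, 640, 2036, 4842, 9730
112, 538, 1396, 2806, 4888
426, 858, 1410, 2082
432, 552, 672
120, 120
The fifth differences are constant (120).
672 + 120 = 792;  2082 + 792 = 2874;  4888 + 2874 = 7762;  9730 + 7762 = 17492;  17332 + 17492 = 34824

34824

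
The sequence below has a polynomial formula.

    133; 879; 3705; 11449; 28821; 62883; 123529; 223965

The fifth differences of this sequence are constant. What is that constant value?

480

D1: 746, 2826, 7744, 17372, 34062, 60646, 100436
D2: 2080, 4918, 9628, 16690, 26584, 39790
D3: 2838, 4710, 7062, 9894, 13206
D4: 1872, 2352, 2832, 3312
D5: 480, 480, 480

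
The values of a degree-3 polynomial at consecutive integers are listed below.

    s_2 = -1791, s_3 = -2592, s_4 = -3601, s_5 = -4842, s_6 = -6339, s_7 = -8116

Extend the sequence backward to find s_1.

-1174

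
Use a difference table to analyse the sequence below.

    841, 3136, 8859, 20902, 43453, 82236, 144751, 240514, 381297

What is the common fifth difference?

240

D1: 2295, 5723, 12043, 22551, 38783, 62515, 95763, 140783
D2: 3428, 6320, 10508, 16232, 23732, 33248, 45020
D3: 2892, 4188, 5724, 7500, 9516, 11772
D4: 1296, 1536, 1776, 2016, 2256
D5: 240, 240, 240, 240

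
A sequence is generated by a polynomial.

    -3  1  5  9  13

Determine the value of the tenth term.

33

D1: 4, 4, 4, 4
Constant first difference = 4, so extend:
13 + 4 = 17
17 + 4 = 21
21 + 4 = 25
25 + 4 = 29
29 + 4 = 33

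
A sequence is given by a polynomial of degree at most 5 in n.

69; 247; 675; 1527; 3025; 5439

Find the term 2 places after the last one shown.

14335

178 , 428 , 852 , 1498 , 2414
250 , 424 , 646 , 916
174 , 222 , 270
48 , 48
The fourth differences are constant (48).
270 + 48 = 318;  916 + 318 = 1234;  2414 + 1234 = 3648;  5439 + 3648 = 9087
318 + 48 = 366;  1234 + 366 = 1600;  3648 + 1600 = 5248;  9087 + 5248 = 14335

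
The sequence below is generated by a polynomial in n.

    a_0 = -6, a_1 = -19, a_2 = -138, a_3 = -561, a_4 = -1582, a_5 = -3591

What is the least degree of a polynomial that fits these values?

4

First differences: -13, -119, -423, -1021, -2009
Second differences: -106, -304, -598, -988
Third differences: -198, -294, -390
Fourth differences: -96, -96
The fourth differences are constant, so the polynomial has degree 4.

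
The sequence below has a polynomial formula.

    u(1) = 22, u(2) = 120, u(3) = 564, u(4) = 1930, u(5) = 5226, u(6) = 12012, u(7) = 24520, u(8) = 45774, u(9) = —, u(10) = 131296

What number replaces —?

79710

Using the first 8 terms:
Δ: 98, 444, 1366, 3296, 6786, 12508, 21254
Δ²: 346, 922, 1930, 3490, 5722, 8746
Δ³: 576, 1008, 1560, 2232, 3024
Δ⁴: 432, 552, 672, 792
Δ⁵: 120, 120, 120
Constant fifth difference = 120.
Extend forward: 792 + 120 = 912;  3024 + 912 = 3936;  8746 + 3936 = 12682;  21254 + 12682 = 33936;  45774 + 33936 = 79710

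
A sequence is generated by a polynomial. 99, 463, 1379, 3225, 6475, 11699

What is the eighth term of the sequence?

364, 916, 1846, 3250, 5224
552, 930, 1404, 1974
378, 474, 570
96, 96
The fourth differences are constant (96).
570 + 96 = 666;  1974 + 666 = 2640;  5224 + 2640 = 7864;  11699 + 7864 = 19563
666 + 96 = 762;  2640 + 762 = 3402;  7864 + 3402 = 11266;  19563 + 11266 = 30829

30829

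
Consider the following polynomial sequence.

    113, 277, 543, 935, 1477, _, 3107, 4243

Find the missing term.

Using the first 5 terms:
First differences: 164, 266, 392, 542
Second differences: 102, 126, 150
Third differences: 24, 24
Constant third difference = 24.
Extend forward: 150 + 24 = 174;  542 + 174 = 716;  1477 + 716 = 2193

2193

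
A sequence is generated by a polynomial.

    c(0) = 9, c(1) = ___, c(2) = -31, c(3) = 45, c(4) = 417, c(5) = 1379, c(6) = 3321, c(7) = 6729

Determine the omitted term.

-9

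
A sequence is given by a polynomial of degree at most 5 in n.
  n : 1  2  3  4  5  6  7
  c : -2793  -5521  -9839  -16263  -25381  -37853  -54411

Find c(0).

-1211

D1: -2728  -4318  -6424  -9118  -12472  -16558
D2: -1590  -2106  -2694  -3354  -4086
D3: -516  -588  -660  -732
D4: -72  -72  -72
The fourth differences are constant at -72.
Work back: -516 + 72 = -444;  -1590 + 444 = -1146;  -2728 + 1146 = -1582;  -2793 + 1582 = -1211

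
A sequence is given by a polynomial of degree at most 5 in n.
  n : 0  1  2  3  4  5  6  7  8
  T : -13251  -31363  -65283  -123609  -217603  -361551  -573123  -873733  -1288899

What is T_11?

-3546033

Δ: -18112 , -33920 , -58326 , -93994 , -143948 , -211572 , -300610 , -415166
Δ²: -15808 , -24406 , -35668 , -49954 , -67624 , -89038 , -114556
Δ³: -8598 , -11262 , -14286 , -17670 , -21414 , -25518
Δ⁴: -2664 , -3024 , -3384 , -3744 , -4104
Δ⁵: -360 , -360 , -360 , -360
The fifth differences are constant (-360).
-4104 − 360 = -4464;  -25518 − 4464 = -29982;  -114556 − 29982 = -144538;  -415166 − 144538 = -559704;  -1288899 − 559704 = -1848603
-4464 − 360 = -4824;  -29982 − 4824 = -34806;  -144538 − 34806 = -179344;  -559704 − 179344 = -739048;  -1848603 − 739048 = -2587651
-4824 − 360 = -5184;  -34806 − 5184 = -39990;  -179344 − 39990 = -219334;  -739048 − 219334 = -958382;  -2587651 − 958382 = -3546033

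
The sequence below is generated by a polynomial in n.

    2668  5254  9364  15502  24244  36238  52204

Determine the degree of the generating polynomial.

4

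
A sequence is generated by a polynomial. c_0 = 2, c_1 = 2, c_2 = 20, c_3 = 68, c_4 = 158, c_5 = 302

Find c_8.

1178

0 , 18 , 48 , 90 , 144
18 , 30 , 42 , 54
12 , 12 , 12
Third differences constant at 12.
54 + 12 = 66;  144 + 66 = 210;  302 + 210 = 512
66 + 12 = 78;  210 + 78 = 288;  512 + 288 = 800
78 + 12 = 90;  288 + 90 = 378;  800 + 378 = 1178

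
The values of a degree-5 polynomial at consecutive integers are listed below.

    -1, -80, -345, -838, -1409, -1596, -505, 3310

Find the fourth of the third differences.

894

First differences: -79, -265, -493, -571, -187, 1091, 3815
Second differences: -186, -228, -78, 384, 1278, 2724
Third differences: -42, 150, 462, 894, 1446
Fourth differences: 192, 312, 432, 552
Fifth differences: 120, 120, 120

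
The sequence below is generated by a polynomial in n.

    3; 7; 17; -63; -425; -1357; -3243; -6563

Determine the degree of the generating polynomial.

4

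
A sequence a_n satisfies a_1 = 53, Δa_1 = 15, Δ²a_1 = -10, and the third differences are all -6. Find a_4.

Build the table forward from the leading diagonal:
D3: -6, -6, -6, -6
D2: -10, -16, -22, -28
D1: 15, 5, -11, -33
a: 53, 68, 73, 62

62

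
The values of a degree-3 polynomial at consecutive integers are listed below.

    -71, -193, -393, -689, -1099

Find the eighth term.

-3193

D1: -122, -200, -296, -410
D2: -78, -96, -114
D3: -18, -18
The third differences are constant (-18).
-114 − 18 = -132;  -410 − 132 = -542;  -1099 − 542 = -1641
-132 − 18 = -150;  -542 − 150 = -692;  -1641 − 692 = -2333
-150 − 18 = -168;  -692 − 168 = -860;  -2333 − 860 = -3193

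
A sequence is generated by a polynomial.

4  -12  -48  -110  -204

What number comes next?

D1: -16, -36, -62, -94
D2: -20, -26, -32
D3: -6, -6
Constant third difference = -6, so extend:
-32 − 6 = -38;  -94 − 38 = -132;  -204 − 132 = -336

-336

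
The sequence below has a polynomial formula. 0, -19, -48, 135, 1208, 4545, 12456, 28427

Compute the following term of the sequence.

57360

D1: -19, -29, 183, 1073, 3337, 7911, 15971
D2: -10, 212, 890, 2264, 4574, 8060
D3: 222, 678, 1374, 2310, 3486
D4: 456, 696, 936, 1176
D5: 240, 240, 240
Constant fifth difference = 240, so extend:
1176 + 240 = 1416;  3486 + 1416 = 4902;  8060 + 4902 = 12962;  15971 + 12962 = 28933;  28427 + 28933 = 57360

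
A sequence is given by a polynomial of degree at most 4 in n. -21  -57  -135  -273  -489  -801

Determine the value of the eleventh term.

-4431

First differences: -36 , -78 , -138 , -216 , -312
Second differences: -42 , -60 , -78 , -96
Third differences: -18 , -18 , -18
Constant third difference = -18, so extend:
-96 − 18 = -114;  -312 − 114 = -426;  -801 − 426 = -1227
-114 − 18 = -132;  -426 − 132 = -558;  -1227 − 558 = -1785
-132 − 18 = -150;  -558 − 150 = -708;  -1785 − 708 = -2493
-150 − 18 = -168;  -708 − 168 = -876;  -2493 − 876 = -3369
-168 − 18 = -186;  -876 − 186 = -1062;  -3369 − 1062 = -4431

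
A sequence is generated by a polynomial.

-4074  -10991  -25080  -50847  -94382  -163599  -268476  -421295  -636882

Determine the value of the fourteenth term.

-3383567

First differences: -6917  -14089  -25767  -43535  -69217  -104877  -152819  -215587
Second differences: -7172  -11678  -17768  -25682  -35660  -47942  -62768
Third differences: -4506  -6090  -7914  -9978  -12282  -14826
Fourth differences: -1584  -1824  -2064  -2304  -2544
Fifth differences: -240  -240  -240  -240
Fifth differences constant at -240.
-2544 − 240 = -2784;  -14826 − 2784 = -17610;  -62768 − 17610 = -80378;  -215587 − 80378 = -295965;  -636882 − 295965 = -932847
-2784 − 240 = -3024;  -17610 − 3024 = -20634;  -80378 − 20634 = -101012;  -295965 − 101012 = -396977;  -932847 − 396977 = -1329824
-3024 − 240 = -3264;  -20634 − 3264 = -23898;  -101012 − 23898 = -124910;  -396977 − 124910 = -521887;  -1329824 − 521887 = -1851711
-3264 − 240 = -3504;  -23898 − 3504 = -27402;  -124910 − 27402 = -152312;  -521887 − 152312 = -674199;  -1851711 − 674199 = -2525910
-3504 − 240 = -3744;  -27402 − 3744 = -31146;  -152312 − 31146 = -183458;  -674199 − 183458 = -857657;  -2525910 − 857657 = -3383567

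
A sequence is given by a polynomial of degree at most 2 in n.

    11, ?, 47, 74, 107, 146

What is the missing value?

Using the last 4 terms:
27, 33, 39
6, 6
Constant second difference = 6.
Extend backward: 27 − 6 = 21;  47 − 21 = 26

26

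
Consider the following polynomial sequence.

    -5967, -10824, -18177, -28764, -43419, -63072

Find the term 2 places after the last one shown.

D1: -4857  -7353  -10587  -14655  -19653
D2: -2496  -3234  -4068  -4998
D3: -738  -834  -930
D4: -96  -96
Constant fourth difference = -96, so extend:
-930 − 96 = -1026;  -4998 − 1026 = -6024;  -19653 − 6024 = -25677;  -63072 − 25677 = -88749
-1026 − 96 = -1122;  -6024 − 1122 = -7146;  -25677 − 7146 = -32823;  -88749 − 32823 = -121572

-121572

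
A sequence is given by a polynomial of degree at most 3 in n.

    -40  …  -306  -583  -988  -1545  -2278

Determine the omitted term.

Using the last 5 terms:
-277, -405, -557, -733
-128, -152, -176
-24, -24
Constant third difference = -24.
Extend backward: -128 + 24 = -104;  -277 + 104 = -173;  -306 + 173 = -133

-133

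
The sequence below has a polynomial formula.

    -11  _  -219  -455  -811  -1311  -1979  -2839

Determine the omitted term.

Using the last 6 terms:
Δ: -236  -356  -500  -668  -860
Δ²: -120  -144  -168  -192
Δ³: -24  -24  -24
Constant third difference = -24.
Extend backward: -120 + 24 = -96;  -236 + 96 = -140;  -219 + 140 = -79

-79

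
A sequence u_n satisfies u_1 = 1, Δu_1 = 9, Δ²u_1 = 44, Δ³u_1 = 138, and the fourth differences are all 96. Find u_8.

Build the table forward from the leading diagonal:
D4: 96  96  96  96  96  96  96  96
D3: 138  234  330  426  522  618  714  810
D2: 44  182  416  746  1172  1694  2312  3026
D1: 9  53  235  651  1397  2569  4263  6575
u: 1  10  63  298  949  2346  4915  9178

9178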